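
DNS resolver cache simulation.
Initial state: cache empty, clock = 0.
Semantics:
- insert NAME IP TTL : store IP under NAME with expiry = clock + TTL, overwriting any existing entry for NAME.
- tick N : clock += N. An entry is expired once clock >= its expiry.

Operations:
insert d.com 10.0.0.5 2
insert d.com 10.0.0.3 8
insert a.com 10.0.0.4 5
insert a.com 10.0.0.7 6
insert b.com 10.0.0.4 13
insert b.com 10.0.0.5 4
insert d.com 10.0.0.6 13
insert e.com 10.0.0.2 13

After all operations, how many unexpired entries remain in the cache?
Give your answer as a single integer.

Op 1: insert d.com -> 10.0.0.5 (expiry=0+2=2). clock=0
Op 2: insert d.com -> 10.0.0.3 (expiry=0+8=8). clock=0
Op 3: insert a.com -> 10.0.0.4 (expiry=0+5=5). clock=0
Op 4: insert a.com -> 10.0.0.7 (expiry=0+6=6). clock=0
Op 5: insert b.com -> 10.0.0.4 (expiry=0+13=13). clock=0
Op 6: insert b.com -> 10.0.0.5 (expiry=0+4=4). clock=0
Op 7: insert d.com -> 10.0.0.6 (expiry=0+13=13). clock=0
Op 8: insert e.com -> 10.0.0.2 (expiry=0+13=13). clock=0
Final cache (unexpired): {a.com,b.com,d.com,e.com} -> size=4

Answer: 4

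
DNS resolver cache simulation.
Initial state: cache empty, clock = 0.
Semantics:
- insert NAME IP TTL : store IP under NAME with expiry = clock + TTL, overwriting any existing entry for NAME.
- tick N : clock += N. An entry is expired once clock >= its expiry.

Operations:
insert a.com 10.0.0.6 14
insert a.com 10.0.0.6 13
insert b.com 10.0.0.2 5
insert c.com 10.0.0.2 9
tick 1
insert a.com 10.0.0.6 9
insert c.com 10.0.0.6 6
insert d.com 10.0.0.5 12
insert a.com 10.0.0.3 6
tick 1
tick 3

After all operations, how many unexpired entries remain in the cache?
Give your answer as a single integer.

Op 1: insert a.com -> 10.0.0.6 (expiry=0+14=14). clock=0
Op 2: insert a.com -> 10.0.0.6 (expiry=0+13=13). clock=0
Op 3: insert b.com -> 10.0.0.2 (expiry=0+5=5). clock=0
Op 4: insert c.com -> 10.0.0.2 (expiry=0+9=9). clock=0
Op 5: tick 1 -> clock=1.
Op 6: insert a.com -> 10.0.0.6 (expiry=1+9=10). clock=1
Op 7: insert c.com -> 10.0.0.6 (expiry=1+6=7). clock=1
Op 8: insert d.com -> 10.0.0.5 (expiry=1+12=13). clock=1
Op 9: insert a.com -> 10.0.0.3 (expiry=1+6=7). clock=1
Op 10: tick 1 -> clock=2.
Op 11: tick 3 -> clock=5. purged={b.com}
Final cache (unexpired): {a.com,c.com,d.com} -> size=3

Answer: 3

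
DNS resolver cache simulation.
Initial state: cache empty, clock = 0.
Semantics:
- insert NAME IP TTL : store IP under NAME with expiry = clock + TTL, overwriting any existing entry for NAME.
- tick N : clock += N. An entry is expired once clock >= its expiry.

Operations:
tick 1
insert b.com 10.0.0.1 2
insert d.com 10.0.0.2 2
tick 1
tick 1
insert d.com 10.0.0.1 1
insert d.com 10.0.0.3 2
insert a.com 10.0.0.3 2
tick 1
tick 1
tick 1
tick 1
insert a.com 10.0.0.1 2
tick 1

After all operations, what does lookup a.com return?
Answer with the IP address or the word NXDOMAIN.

Answer: 10.0.0.1

Derivation:
Op 1: tick 1 -> clock=1.
Op 2: insert b.com -> 10.0.0.1 (expiry=1+2=3). clock=1
Op 3: insert d.com -> 10.0.0.2 (expiry=1+2=3). clock=1
Op 4: tick 1 -> clock=2.
Op 5: tick 1 -> clock=3. purged={b.com,d.com}
Op 6: insert d.com -> 10.0.0.1 (expiry=3+1=4). clock=3
Op 7: insert d.com -> 10.0.0.3 (expiry=3+2=5). clock=3
Op 8: insert a.com -> 10.0.0.3 (expiry=3+2=5). clock=3
Op 9: tick 1 -> clock=4.
Op 10: tick 1 -> clock=5. purged={a.com,d.com}
Op 11: tick 1 -> clock=6.
Op 12: tick 1 -> clock=7.
Op 13: insert a.com -> 10.0.0.1 (expiry=7+2=9). clock=7
Op 14: tick 1 -> clock=8.
lookup a.com: present, ip=10.0.0.1 expiry=9 > clock=8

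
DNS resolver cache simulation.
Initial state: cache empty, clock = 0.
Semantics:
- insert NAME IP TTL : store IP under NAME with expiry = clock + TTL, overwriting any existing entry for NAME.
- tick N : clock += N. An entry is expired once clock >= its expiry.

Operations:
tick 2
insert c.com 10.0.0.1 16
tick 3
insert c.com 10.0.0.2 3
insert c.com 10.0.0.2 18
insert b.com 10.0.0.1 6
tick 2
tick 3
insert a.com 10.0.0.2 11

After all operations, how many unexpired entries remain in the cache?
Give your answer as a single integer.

Op 1: tick 2 -> clock=2.
Op 2: insert c.com -> 10.0.0.1 (expiry=2+16=18). clock=2
Op 3: tick 3 -> clock=5.
Op 4: insert c.com -> 10.0.0.2 (expiry=5+3=8). clock=5
Op 5: insert c.com -> 10.0.0.2 (expiry=5+18=23). clock=5
Op 6: insert b.com -> 10.0.0.1 (expiry=5+6=11). clock=5
Op 7: tick 2 -> clock=7.
Op 8: tick 3 -> clock=10.
Op 9: insert a.com -> 10.0.0.2 (expiry=10+11=21). clock=10
Final cache (unexpired): {a.com,b.com,c.com} -> size=3

Answer: 3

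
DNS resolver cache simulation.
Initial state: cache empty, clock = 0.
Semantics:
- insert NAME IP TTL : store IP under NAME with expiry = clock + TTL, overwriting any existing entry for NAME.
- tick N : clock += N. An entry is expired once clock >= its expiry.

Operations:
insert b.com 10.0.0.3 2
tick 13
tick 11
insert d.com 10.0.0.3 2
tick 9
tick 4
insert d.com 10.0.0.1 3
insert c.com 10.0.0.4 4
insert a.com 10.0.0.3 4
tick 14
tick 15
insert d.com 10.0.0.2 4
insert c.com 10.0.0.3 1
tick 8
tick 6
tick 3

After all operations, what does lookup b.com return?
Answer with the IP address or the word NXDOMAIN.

Answer: NXDOMAIN

Derivation:
Op 1: insert b.com -> 10.0.0.3 (expiry=0+2=2). clock=0
Op 2: tick 13 -> clock=13. purged={b.com}
Op 3: tick 11 -> clock=24.
Op 4: insert d.com -> 10.0.0.3 (expiry=24+2=26). clock=24
Op 5: tick 9 -> clock=33. purged={d.com}
Op 6: tick 4 -> clock=37.
Op 7: insert d.com -> 10.0.0.1 (expiry=37+3=40). clock=37
Op 8: insert c.com -> 10.0.0.4 (expiry=37+4=41). clock=37
Op 9: insert a.com -> 10.0.0.3 (expiry=37+4=41). clock=37
Op 10: tick 14 -> clock=51. purged={a.com,c.com,d.com}
Op 11: tick 15 -> clock=66.
Op 12: insert d.com -> 10.0.0.2 (expiry=66+4=70). clock=66
Op 13: insert c.com -> 10.0.0.3 (expiry=66+1=67). clock=66
Op 14: tick 8 -> clock=74. purged={c.com,d.com}
Op 15: tick 6 -> clock=80.
Op 16: tick 3 -> clock=83.
lookup b.com: not in cache (expired or never inserted)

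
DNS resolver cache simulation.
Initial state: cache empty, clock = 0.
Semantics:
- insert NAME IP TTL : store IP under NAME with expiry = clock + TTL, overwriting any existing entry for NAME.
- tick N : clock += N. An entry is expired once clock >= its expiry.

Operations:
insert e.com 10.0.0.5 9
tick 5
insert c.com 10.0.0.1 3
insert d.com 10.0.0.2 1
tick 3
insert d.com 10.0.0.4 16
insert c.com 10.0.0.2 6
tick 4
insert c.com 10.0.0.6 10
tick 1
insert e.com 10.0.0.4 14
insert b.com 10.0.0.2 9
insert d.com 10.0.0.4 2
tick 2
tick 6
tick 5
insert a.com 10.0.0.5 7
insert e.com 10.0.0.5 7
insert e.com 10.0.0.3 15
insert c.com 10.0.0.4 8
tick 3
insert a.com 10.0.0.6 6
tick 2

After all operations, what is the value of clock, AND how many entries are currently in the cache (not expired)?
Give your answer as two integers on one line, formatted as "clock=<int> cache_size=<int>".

Op 1: insert e.com -> 10.0.0.5 (expiry=0+9=9). clock=0
Op 2: tick 5 -> clock=5.
Op 3: insert c.com -> 10.0.0.1 (expiry=5+3=8). clock=5
Op 4: insert d.com -> 10.0.0.2 (expiry=5+1=6). clock=5
Op 5: tick 3 -> clock=8. purged={c.com,d.com}
Op 6: insert d.com -> 10.0.0.4 (expiry=8+16=24). clock=8
Op 7: insert c.com -> 10.0.0.2 (expiry=8+6=14). clock=8
Op 8: tick 4 -> clock=12. purged={e.com}
Op 9: insert c.com -> 10.0.0.6 (expiry=12+10=22). clock=12
Op 10: tick 1 -> clock=13.
Op 11: insert e.com -> 10.0.0.4 (expiry=13+14=27). clock=13
Op 12: insert b.com -> 10.0.0.2 (expiry=13+9=22). clock=13
Op 13: insert d.com -> 10.0.0.4 (expiry=13+2=15). clock=13
Op 14: tick 2 -> clock=15. purged={d.com}
Op 15: tick 6 -> clock=21.
Op 16: tick 5 -> clock=26. purged={b.com,c.com}
Op 17: insert a.com -> 10.0.0.5 (expiry=26+7=33). clock=26
Op 18: insert e.com -> 10.0.0.5 (expiry=26+7=33). clock=26
Op 19: insert e.com -> 10.0.0.3 (expiry=26+15=41). clock=26
Op 20: insert c.com -> 10.0.0.4 (expiry=26+8=34). clock=26
Op 21: tick 3 -> clock=29.
Op 22: insert a.com -> 10.0.0.6 (expiry=29+6=35). clock=29
Op 23: tick 2 -> clock=31.
Final clock = 31
Final cache (unexpired): {a.com,c.com,e.com} -> size=3

Answer: clock=31 cache_size=3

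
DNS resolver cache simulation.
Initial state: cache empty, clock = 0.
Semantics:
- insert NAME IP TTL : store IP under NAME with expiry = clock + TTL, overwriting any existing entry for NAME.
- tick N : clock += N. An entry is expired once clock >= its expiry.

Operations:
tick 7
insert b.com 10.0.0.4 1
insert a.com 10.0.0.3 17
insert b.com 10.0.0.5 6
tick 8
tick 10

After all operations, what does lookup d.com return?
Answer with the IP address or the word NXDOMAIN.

Op 1: tick 7 -> clock=7.
Op 2: insert b.com -> 10.0.0.4 (expiry=7+1=8). clock=7
Op 3: insert a.com -> 10.0.0.3 (expiry=7+17=24). clock=7
Op 4: insert b.com -> 10.0.0.5 (expiry=7+6=13). clock=7
Op 5: tick 8 -> clock=15. purged={b.com}
Op 6: tick 10 -> clock=25. purged={a.com}
lookup d.com: not in cache (expired or never inserted)

Answer: NXDOMAIN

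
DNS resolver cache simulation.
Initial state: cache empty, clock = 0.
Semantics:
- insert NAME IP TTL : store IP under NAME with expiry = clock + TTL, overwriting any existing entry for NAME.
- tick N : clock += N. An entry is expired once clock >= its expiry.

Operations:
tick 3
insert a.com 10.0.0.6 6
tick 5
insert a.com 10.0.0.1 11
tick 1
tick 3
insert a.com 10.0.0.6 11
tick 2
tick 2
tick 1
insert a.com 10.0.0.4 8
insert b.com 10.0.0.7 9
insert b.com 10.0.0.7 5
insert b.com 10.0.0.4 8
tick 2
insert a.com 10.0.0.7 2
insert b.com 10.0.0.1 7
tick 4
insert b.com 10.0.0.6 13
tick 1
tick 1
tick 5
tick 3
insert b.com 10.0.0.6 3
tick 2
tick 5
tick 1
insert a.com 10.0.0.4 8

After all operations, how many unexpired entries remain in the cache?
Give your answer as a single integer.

Answer: 1

Derivation:
Op 1: tick 3 -> clock=3.
Op 2: insert a.com -> 10.0.0.6 (expiry=3+6=9). clock=3
Op 3: tick 5 -> clock=8.
Op 4: insert a.com -> 10.0.0.1 (expiry=8+11=19). clock=8
Op 5: tick 1 -> clock=9.
Op 6: tick 3 -> clock=12.
Op 7: insert a.com -> 10.0.0.6 (expiry=12+11=23). clock=12
Op 8: tick 2 -> clock=14.
Op 9: tick 2 -> clock=16.
Op 10: tick 1 -> clock=17.
Op 11: insert a.com -> 10.0.0.4 (expiry=17+8=25). clock=17
Op 12: insert b.com -> 10.0.0.7 (expiry=17+9=26). clock=17
Op 13: insert b.com -> 10.0.0.7 (expiry=17+5=22). clock=17
Op 14: insert b.com -> 10.0.0.4 (expiry=17+8=25). clock=17
Op 15: tick 2 -> clock=19.
Op 16: insert a.com -> 10.0.0.7 (expiry=19+2=21). clock=19
Op 17: insert b.com -> 10.0.0.1 (expiry=19+7=26). clock=19
Op 18: tick 4 -> clock=23. purged={a.com}
Op 19: insert b.com -> 10.0.0.6 (expiry=23+13=36). clock=23
Op 20: tick 1 -> clock=24.
Op 21: tick 1 -> clock=25.
Op 22: tick 5 -> clock=30.
Op 23: tick 3 -> clock=33.
Op 24: insert b.com -> 10.0.0.6 (expiry=33+3=36). clock=33
Op 25: tick 2 -> clock=35.
Op 26: tick 5 -> clock=40. purged={b.com}
Op 27: tick 1 -> clock=41.
Op 28: insert a.com -> 10.0.0.4 (expiry=41+8=49). clock=41
Final cache (unexpired): {a.com} -> size=1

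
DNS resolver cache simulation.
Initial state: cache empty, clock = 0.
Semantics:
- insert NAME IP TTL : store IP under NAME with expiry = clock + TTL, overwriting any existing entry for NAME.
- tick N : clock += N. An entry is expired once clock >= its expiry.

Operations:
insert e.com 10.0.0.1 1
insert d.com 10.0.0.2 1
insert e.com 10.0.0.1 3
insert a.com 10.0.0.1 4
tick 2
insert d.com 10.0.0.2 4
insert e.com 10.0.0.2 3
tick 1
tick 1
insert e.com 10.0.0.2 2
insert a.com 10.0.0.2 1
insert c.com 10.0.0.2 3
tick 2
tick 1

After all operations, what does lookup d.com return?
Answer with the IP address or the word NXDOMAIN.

Answer: NXDOMAIN

Derivation:
Op 1: insert e.com -> 10.0.0.1 (expiry=0+1=1). clock=0
Op 2: insert d.com -> 10.0.0.2 (expiry=0+1=1). clock=0
Op 3: insert e.com -> 10.0.0.1 (expiry=0+3=3). clock=0
Op 4: insert a.com -> 10.0.0.1 (expiry=0+4=4). clock=0
Op 5: tick 2 -> clock=2. purged={d.com}
Op 6: insert d.com -> 10.0.0.2 (expiry=2+4=6). clock=2
Op 7: insert e.com -> 10.0.0.2 (expiry=2+3=5). clock=2
Op 8: tick 1 -> clock=3.
Op 9: tick 1 -> clock=4. purged={a.com}
Op 10: insert e.com -> 10.0.0.2 (expiry=4+2=6). clock=4
Op 11: insert a.com -> 10.0.0.2 (expiry=4+1=5). clock=4
Op 12: insert c.com -> 10.0.0.2 (expiry=4+3=7). clock=4
Op 13: tick 2 -> clock=6. purged={a.com,d.com,e.com}
Op 14: tick 1 -> clock=7. purged={c.com}
lookup d.com: not in cache (expired or never inserted)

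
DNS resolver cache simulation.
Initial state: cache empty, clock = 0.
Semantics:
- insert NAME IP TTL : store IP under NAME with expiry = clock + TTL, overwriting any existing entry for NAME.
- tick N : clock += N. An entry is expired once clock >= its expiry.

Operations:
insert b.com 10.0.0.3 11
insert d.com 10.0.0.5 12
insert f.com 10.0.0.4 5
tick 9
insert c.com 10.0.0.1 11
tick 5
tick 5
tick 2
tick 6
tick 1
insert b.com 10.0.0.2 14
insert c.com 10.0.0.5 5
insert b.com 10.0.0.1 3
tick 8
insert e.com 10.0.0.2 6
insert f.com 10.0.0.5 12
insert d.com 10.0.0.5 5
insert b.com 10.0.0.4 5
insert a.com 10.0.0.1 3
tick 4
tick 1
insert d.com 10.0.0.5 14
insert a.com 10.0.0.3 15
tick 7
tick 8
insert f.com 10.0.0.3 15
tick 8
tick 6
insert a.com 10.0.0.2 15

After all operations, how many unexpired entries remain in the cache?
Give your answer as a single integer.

Answer: 2

Derivation:
Op 1: insert b.com -> 10.0.0.3 (expiry=0+11=11). clock=0
Op 2: insert d.com -> 10.0.0.5 (expiry=0+12=12). clock=0
Op 3: insert f.com -> 10.0.0.4 (expiry=0+5=5). clock=0
Op 4: tick 9 -> clock=9. purged={f.com}
Op 5: insert c.com -> 10.0.0.1 (expiry=9+11=20). clock=9
Op 6: tick 5 -> clock=14. purged={b.com,d.com}
Op 7: tick 5 -> clock=19.
Op 8: tick 2 -> clock=21. purged={c.com}
Op 9: tick 6 -> clock=27.
Op 10: tick 1 -> clock=28.
Op 11: insert b.com -> 10.0.0.2 (expiry=28+14=42). clock=28
Op 12: insert c.com -> 10.0.0.5 (expiry=28+5=33). clock=28
Op 13: insert b.com -> 10.0.0.1 (expiry=28+3=31). clock=28
Op 14: tick 8 -> clock=36. purged={b.com,c.com}
Op 15: insert e.com -> 10.0.0.2 (expiry=36+6=42). clock=36
Op 16: insert f.com -> 10.0.0.5 (expiry=36+12=48). clock=36
Op 17: insert d.com -> 10.0.0.5 (expiry=36+5=41). clock=36
Op 18: insert b.com -> 10.0.0.4 (expiry=36+5=41). clock=36
Op 19: insert a.com -> 10.0.0.1 (expiry=36+3=39). clock=36
Op 20: tick 4 -> clock=40. purged={a.com}
Op 21: tick 1 -> clock=41. purged={b.com,d.com}
Op 22: insert d.com -> 10.0.0.5 (expiry=41+14=55). clock=41
Op 23: insert a.com -> 10.0.0.3 (expiry=41+15=56). clock=41
Op 24: tick 7 -> clock=48. purged={e.com,f.com}
Op 25: tick 8 -> clock=56. purged={a.com,d.com}
Op 26: insert f.com -> 10.0.0.3 (expiry=56+15=71). clock=56
Op 27: tick 8 -> clock=64.
Op 28: tick 6 -> clock=70.
Op 29: insert a.com -> 10.0.0.2 (expiry=70+15=85). clock=70
Final cache (unexpired): {a.com,f.com} -> size=2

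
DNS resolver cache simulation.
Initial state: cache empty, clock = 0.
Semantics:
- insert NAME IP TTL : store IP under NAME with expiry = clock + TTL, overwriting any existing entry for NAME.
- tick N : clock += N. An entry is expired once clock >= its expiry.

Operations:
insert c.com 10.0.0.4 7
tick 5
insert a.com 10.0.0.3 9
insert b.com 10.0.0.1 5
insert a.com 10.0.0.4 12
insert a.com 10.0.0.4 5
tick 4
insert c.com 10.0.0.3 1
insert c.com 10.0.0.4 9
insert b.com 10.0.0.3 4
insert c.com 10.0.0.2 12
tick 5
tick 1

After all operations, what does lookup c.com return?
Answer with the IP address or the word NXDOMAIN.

Answer: 10.0.0.2

Derivation:
Op 1: insert c.com -> 10.0.0.4 (expiry=0+7=7). clock=0
Op 2: tick 5 -> clock=5.
Op 3: insert a.com -> 10.0.0.3 (expiry=5+9=14). clock=5
Op 4: insert b.com -> 10.0.0.1 (expiry=5+5=10). clock=5
Op 5: insert a.com -> 10.0.0.4 (expiry=5+12=17). clock=5
Op 6: insert a.com -> 10.0.0.4 (expiry=5+5=10). clock=5
Op 7: tick 4 -> clock=9. purged={c.com}
Op 8: insert c.com -> 10.0.0.3 (expiry=9+1=10). clock=9
Op 9: insert c.com -> 10.0.0.4 (expiry=9+9=18). clock=9
Op 10: insert b.com -> 10.0.0.3 (expiry=9+4=13). clock=9
Op 11: insert c.com -> 10.0.0.2 (expiry=9+12=21). clock=9
Op 12: tick 5 -> clock=14. purged={a.com,b.com}
Op 13: tick 1 -> clock=15.
lookup c.com: present, ip=10.0.0.2 expiry=21 > clock=15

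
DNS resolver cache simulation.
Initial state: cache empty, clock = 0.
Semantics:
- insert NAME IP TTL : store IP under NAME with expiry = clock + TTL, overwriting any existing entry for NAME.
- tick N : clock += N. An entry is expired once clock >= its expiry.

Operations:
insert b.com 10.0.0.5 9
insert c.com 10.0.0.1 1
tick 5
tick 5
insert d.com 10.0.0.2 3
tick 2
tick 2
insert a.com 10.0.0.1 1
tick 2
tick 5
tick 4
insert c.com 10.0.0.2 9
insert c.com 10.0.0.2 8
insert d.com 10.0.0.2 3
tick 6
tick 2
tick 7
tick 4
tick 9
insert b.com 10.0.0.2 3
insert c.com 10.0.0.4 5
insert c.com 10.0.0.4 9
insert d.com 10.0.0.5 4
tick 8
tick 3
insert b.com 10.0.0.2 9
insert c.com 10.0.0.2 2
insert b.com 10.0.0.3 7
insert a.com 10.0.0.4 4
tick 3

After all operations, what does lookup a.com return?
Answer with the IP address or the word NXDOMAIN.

Op 1: insert b.com -> 10.0.0.5 (expiry=0+9=9). clock=0
Op 2: insert c.com -> 10.0.0.1 (expiry=0+1=1). clock=0
Op 3: tick 5 -> clock=5. purged={c.com}
Op 4: tick 5 -> clock=10. purged={b.com}
Op 5: insert d.com -> 10.0.0.2 (expiry=10+3=13). clock=10
Op 6: tick 2 -> clock=12.
Op 7: tick 2 -> clock=14. purged={d.com}
Op 8: insert a.com -> 10.0.0.1 (expiry=14+1=15). clock=14
Op 9: tick 2 -> clock=16. purged={a.com}
Op 10: tick 5 -> clock=21.
Op 11: tick 4 -> clock=25.
Op 12: insert c.com -> 10.0.0.2 (expiry=25+9=34). clock=25
Op 13: insert c.com -> 10.0.0.2 (expiry=25+8=33). clock=25
Op 14: insert d.com -> 10.0.0.2 (expiry=25+3=28). clock=25
Op 15: tick 6 -> clock=31. purged={d.com}
Op 16: tick 2 -> clock=33. purged={c.com}
Op 17: tick 7 -> clock=40.
Op 18: tick 4 -> clock=44.
Op 19: tick 9 -> clock=53.
Op 20: insert b.com -> 10.0.0.2 (expiry=53+3=56). clock=53
Op 21: insert c.com -> 10.0.0.4 (expiry=53+5=58). clock=53
Op 22: insert c.com -> 10.0.0.4 (expiry=53+9=62). clock=53
Op 23: insert d.com -> 10.0.0.5 (expiry=53+4=57). clock=53
Op 24: tick 8 -> clock=61. purged={b.com,d.com}
Op 25: tick 3 -> clock=64. purged={c.com}
Op 26: insert b.com -> 10.0.0.2 (expiry=64+9=73). clock=64
Op 27: insert c.com -> 10.0.0.2 (expiry=64+2=66). clock=64
Op 28: insert b.com -> 10.0.0.3 (expiry=64+7=71). clock=64
Op 29: insert a.com -> 10.0.0.4 (expiry=64+4=68). clock=64
Op 30: tick 3 -> clock=67. purged={c.com}
lookup a.com: present, ip=10.0.0.4 expiry=68 > clock=67

Answer: 10.0.0.4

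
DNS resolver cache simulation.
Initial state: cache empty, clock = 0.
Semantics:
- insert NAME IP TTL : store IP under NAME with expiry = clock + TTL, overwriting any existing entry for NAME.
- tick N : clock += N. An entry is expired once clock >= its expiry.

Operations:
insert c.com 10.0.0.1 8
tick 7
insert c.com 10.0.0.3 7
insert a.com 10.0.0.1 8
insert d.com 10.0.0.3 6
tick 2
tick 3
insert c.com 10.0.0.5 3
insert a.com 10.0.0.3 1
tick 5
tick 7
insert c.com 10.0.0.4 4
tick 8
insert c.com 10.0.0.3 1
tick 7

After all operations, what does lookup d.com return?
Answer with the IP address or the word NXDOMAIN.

Answer: NXDOMAIN

Derivation:
Op 1: insert c.com -> 10.0.0.1 (expiry=0+8=8). clock=0
Op 2: tick 7 -> clock=7.
Op 3: insert c.com -> 10.0.0.3 (expiry=7+7=14). clock=7
Op 4: insert a.com -> 10.0.0.1 (expiry=7+8=15). clock=7
Op 5: insert d.com -> 10.0.0.3 (expiry=7+6=13). clock=7
Op 6: tick 2 -> clock=9.
Op 7: tick 3 -> clock=12.
Op 8: insert c.com -> 10.0.0.5 (expiry=12+3=15). clock=12
Op 9: insert a.com -> 10.0.0.3 (expiry=12+1=13). clock=12
Op 10: tick 5 -> clock=17. purged={a.com,c.com,d.com}
Op 11: tick 7 -> clock=24.
Op 12: insert c.com -> 10.0.0.4 (expiry=24+4=28). clock=24
Op 13: tick 8 -> clock=32. purged={c.com}
Op 14: insert c.com -> 10.0.0.3 (expiry=32+1=33). clock=32
Op 15: tick 7 -> clock=39. purged={c.com}
lookup d.com: not in cache (expired or never inserted)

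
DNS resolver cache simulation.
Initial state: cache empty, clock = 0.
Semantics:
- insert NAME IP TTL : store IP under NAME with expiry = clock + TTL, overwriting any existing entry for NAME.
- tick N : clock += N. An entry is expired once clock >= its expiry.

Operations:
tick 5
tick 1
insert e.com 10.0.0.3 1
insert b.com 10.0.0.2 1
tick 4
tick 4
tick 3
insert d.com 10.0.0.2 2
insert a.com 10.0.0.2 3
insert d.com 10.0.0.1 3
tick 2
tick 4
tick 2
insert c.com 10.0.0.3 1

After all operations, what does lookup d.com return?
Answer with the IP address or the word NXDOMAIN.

Answer: NXDOMAIN

Derivation:
Op 1: tick 5 -> clock=5.
Op 2: tick 1 -> clock=6.
Op 3: insert e.com -> 10.0.0.3 (expiry=6+1=7). clock=6
Op 4: insert b.com -> 10.0.0.2 (expiry=6+1=7). clock=6
Op 5: tick 4 -> clock=10. purged={b.com,e.com}
Op 6: tick 4 -> clock=14.
Op 7: tick 3 -> clock=17.
Op 8: insert d.com -> 10.0.0.2 (expiry=17+2=19). clock=17
Op 9: insert a.com -> 10.0.0.2 (expiry=17+3=20). clock=17
Op 10: insert d.com -> 10.0.0.1 (expiry=17+3=20). clock=17
Op 11: tick 2 -> clock=19.
Op 12: tick 4 -> clock=23. purged={a.com,d.com}
Op 13: tick 2 -> clock=25.
Op 14: insert c.com -> 10.0.0.3 (expiry=25+1=26). clock=25
lookup d.com: not in cache (expired or never inserted)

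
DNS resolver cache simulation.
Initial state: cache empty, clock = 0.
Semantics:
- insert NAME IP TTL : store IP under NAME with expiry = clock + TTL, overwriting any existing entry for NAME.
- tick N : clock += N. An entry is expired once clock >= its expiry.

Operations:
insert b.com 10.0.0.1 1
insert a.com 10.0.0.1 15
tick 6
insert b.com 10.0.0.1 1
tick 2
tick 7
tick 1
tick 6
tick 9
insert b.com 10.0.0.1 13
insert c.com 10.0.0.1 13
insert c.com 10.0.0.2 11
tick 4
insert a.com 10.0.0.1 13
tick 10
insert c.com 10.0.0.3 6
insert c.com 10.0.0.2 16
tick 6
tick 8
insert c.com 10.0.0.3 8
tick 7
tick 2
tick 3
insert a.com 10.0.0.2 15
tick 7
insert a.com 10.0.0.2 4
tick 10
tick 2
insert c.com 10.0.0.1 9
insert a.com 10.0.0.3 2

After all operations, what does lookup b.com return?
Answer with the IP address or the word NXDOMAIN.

Op 1: insert b.com -> 10.0.0.1 (expiry=0+1=1). clock=0
Op 2: insert a.com -> 10.0.0.1 (expiry=0+15=15). clock=0
Op 3: tick 6 -> clock=6. purged={b.com}
Op 4: insert b.com -> 10.0.0.1 (expiry=6+1=7). clock=6
Op 5: tick 2 -> clock=8. purged={b.com}
Op 6: tick 7 -> clock=15. purged={a.com}
Op 7: tick 1 -> clock=16.
Op 8: tick 6 -> clock=22.
Op 9: tick 9 -> clock=31.
Op 10: insert b.com -> 10.0.0.1 (expiry=31+13=44). clock=31
Op 11: insert c.com -> 10.0.0.1 (expiry=31+13=44). clock=31
Op 12: insert c.com -> 10.0.0.2 (expiry=31+11=42). clock=31
Op 13: tick 4 -> clock=35.
Op 14: insert a.com -> 10.0.0.1 (expiry=35+13=48). clock=35
Op 15: tick 10 -> clock=45. purged={b.com,c.com}
Op 16: insert c.com -> 10.0.0.3 (expiry=45+6=51). clock=45
Op 17: insert c.com -> 10.0.0.2 (expiry=45+16=61). clock=45
Op 18: tick 6 -> clock=51. purged={a.com}
Op 19: tick 8 -> clock=59.
Op 20: insert c.com -> 10.0.0.3 (expiry=59+8=67). clock=59
Op 21: tick 7 -> clock=66.
Op 22: tick 2 -> clock=68. purged={c.com}
Op 23: tick 3 -> clock=71.
Op 24: insert a.com -> 10.0.0.2 (expiry=71+15=86). clock=71
Op 25: tick 7 -> clock=78.
Op 26: insert a.com -> 10.0.0.2 (expiry=78+4=82). clock=78
Op 27: tick 10 -> clock=88. purged={a.com}
Op 28: tick 2 -> clock=90.
Op 29: insert c.com -> 10.0.0.1 (expiry=90+9=99). clock=90
Op 30: insert a.com -> 10.0.0.3 (expiry=90+2=92). clock=90
lookup b.com: not in cache (expired or never inserted)

Answer: NXDOMAIN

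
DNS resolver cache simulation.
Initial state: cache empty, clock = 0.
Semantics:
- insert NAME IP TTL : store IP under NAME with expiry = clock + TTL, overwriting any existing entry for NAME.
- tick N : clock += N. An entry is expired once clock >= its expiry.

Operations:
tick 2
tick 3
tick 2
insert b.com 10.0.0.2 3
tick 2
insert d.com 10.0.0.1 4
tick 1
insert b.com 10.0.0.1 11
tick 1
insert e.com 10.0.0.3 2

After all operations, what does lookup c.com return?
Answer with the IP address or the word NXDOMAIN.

Answer: NXDOMAIN

Derivation:
Op 1: tick 2 -> clock=2.
Op 2: tick 3 -> clock=5.
Op 3: tick 2 -> clock=7.
Op 4: insert b.com -> 10.0.0.2 (expiry=7+3=10). clock=7
Op 5: tick 2 -> clock=9.
Op 6: insert d.com -> 10.0.0.1 (expiry=9+4=13). clock=9
Op 7: tick 1 -> clock=10. purged={b.com}
Op 8: insert b.com -> 10.0.0.1 (expiry=10+11=21). clock=10
Op 9: tick 1 -> clock=11.
Op 10: insert e.com -> 10.0.0.3 (expiry=11+2=13). clock=11
lookup c.com: not in cache (expired or never inserted)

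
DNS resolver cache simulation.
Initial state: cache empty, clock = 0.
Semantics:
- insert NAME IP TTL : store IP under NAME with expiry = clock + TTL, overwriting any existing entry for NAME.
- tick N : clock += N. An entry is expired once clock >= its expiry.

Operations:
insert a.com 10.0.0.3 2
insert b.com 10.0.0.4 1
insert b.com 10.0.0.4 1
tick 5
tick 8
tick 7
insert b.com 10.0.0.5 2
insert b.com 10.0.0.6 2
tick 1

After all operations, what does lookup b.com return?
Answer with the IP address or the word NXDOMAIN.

Op 1: insert a.com -> 10.0.0.3 (expiry=0+2=2). clock=0
Op 2: insert b.com -> 10.0.0.4 (expiry=0+1=1). clock=0
Op 3: insert b.com -> 10.0.0.4 (expiry=0+1=1). clock=0
Op 4: tick 5 -> clock=5. purged={a.com,b.com}
Op 5: tick 8 -> clock=13.
Op 6: tick 7 -> clock=20.
Op 7: insert b.com -> 10.0.0.5 (expiry=20+2=22). clock=20
Op 8: insert b.com -> 10.0.0.6 (expiry=20+2=22). clock=20
Op 9: tick 1 -> clock=21.
lookup b.com: present, ip=10.0.0.6 expiry=22 > clock=21

Answer: 10.0.0.6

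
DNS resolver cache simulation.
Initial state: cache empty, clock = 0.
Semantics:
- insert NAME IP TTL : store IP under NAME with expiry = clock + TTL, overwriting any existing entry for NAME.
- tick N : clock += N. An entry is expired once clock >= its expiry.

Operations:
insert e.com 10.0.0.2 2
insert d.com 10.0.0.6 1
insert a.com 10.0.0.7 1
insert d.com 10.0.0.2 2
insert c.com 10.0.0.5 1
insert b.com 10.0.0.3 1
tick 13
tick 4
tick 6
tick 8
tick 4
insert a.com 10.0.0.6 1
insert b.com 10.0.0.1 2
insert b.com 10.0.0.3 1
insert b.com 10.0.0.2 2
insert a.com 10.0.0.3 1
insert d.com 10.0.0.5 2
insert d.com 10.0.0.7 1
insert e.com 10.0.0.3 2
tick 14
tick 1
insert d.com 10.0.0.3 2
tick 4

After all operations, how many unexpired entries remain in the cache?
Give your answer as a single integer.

Answer: 0

Derivation:
Op 1: insert e.com -> 10.0.0.2 (expiry=0+2=2). clock=0
Op 2: insert d.com -> 10.0.0.6 (expiry=0+1=1). clock=0
Op 3: insert a.com -> 10.0.0.7 (expiry=0+1=1). clock=0
Op 4: insert d.com -> 10.0.0.2 (expiry=0+2=2). clock=0
Op 5: insert c.com -> 10.0.0.5 (expiry=0+1=1). clock=0
Op 6: insert b.com -> 10.0.0.3 (expiry=0+1=1). clock=0
Op 7: tick 13 -> clock=13. purged={a.com,b.com,c.com,d.com,e.com}
Op 8: tick 4 -> clock=17.
Op 9: tick 6 -> clock=23.
Op 10: tick 8 -> clock=31.
Op 11: tick 4 -> clock=35.
Op 12: insert a.com -> 10.0.0.6 (expiry=35+1=36). clock=35
Op 13: insert b.com -> 10.0.0.1 (expiry=35+2=37). clock=35
Op 14: insert b.com -> 10.0.0.3 (expiry=35+1=36). clock=35
Op 15: insert b.com -> 10.0.0.2 (expiry=35+2=37). clock=35
Op 16: insert a.com -> 10.0.0.3 (expiry=35+1=36). clock=35
Op 17: insert d.com -> 10.0.0.5 (expiry=35+2=37). clock=35
Op 18: insert d.com -> 10.0.0.7 (expiry=35+1=36). clock=35
Op 19: insert e.com -> 10.0.0.3 (expiry=35+2=37). clock=35
Op 20: tick 14 -> clock=49. purged={a.com,b.com,d.com,e.com}
Op 21: tick 1 -> clock=50.
Op 22: insert d.com -> 10.0.0.3 (expiry=50+2=52). clock=50
Op 23: tick 4 -> clock=54. purged={d.com}
Final cache (unexpired): {} -> size=0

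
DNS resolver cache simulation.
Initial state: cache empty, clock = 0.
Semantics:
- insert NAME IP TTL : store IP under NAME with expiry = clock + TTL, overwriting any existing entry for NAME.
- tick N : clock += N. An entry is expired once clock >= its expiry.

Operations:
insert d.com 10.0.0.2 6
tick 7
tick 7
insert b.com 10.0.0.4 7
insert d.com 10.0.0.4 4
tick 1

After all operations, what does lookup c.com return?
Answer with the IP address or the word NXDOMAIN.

Answer: NXDOMAIN

Derivation:
Op 1: insert d.com -> 10.0.0.2 (expiry=0+6=6). clock=0
Op 2: tick 7 -> clock=7. purged={d.com}
Op 3: tick 7 -> clock=14.
Op 4: insert b.com -> 10.0.0.4 (expiry=14+7=21). clock=14
Op 5: insert d.com -> 10.0.0.4 (expiry=14+4=18). clock=14
Op 6: tick 1 -> clock=15.
lookup c.com: not in cache (expired or never inserted)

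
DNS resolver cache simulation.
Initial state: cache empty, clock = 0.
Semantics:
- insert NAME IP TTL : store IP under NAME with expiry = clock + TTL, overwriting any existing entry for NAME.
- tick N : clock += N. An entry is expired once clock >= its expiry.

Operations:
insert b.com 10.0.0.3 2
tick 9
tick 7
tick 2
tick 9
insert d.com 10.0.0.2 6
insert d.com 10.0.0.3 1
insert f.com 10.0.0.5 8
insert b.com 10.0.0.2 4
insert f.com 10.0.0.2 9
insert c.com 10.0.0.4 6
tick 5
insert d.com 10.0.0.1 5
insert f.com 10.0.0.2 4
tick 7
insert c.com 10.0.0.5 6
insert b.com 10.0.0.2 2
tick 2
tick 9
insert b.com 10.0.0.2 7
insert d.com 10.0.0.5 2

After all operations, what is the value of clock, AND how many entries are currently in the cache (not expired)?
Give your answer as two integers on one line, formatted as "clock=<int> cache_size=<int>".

Op 1: insert b.com -> 10.0.0.3 (expiry=0+2=2). clock=0
Op 2: tick 9 -> clock=9. purged={b.com}
Op 3: tick 7 -> clock=16.
Op 4: tick 2 -> clock=18.
Op 5: tick 9 -> clock=27.
Op 6: insert d.com -> 10.0.0.2 (expiry=27+6=33). clock=27
Op 7: insert d.com -> 10.0.0.3 (expiry=27+1=28). clock=27
Op 8: insert f.com -> 10.0.0.5 (expiry=27+8=35). clock=27
Op 9: insert b.com -> 10.0.0.2 (expiry=27+4=31). clock=27
Op 10: insert f.com -> 10.0.0.2 (expiry=27+9=36). clock=27
Op 11: insert c.com -> 10.0.0.4 (expiry=27+6=33). clock=27
Op 12: tick 5 -> clock=32. purged={b.com,d.com}
Op 13: insert d.com -> 10.0.0.1 (expiry=32+5=37). clock=32
Op 14: insert f.com -> 10.0.0.2 (expiry=32+4=36). clock=32
Op 15: tick 7 -> clock=39. purged={c.com,d.com,f.com}
Op 16: insert c.com -> 10.0.0.5 (expiry=39+6=45). clock=39
Op 17: insert b.com -> 10.0.0.2 (expiry=39+2=41). clock=39
Op 18: tick 2 -> clock=41. purged={b.com}
Op 19: tick 9 -> clock=50. purged={c.com}
Op 20: insert b.com -> 10.0.0.2 (expiry=50+7=57). clock=50
Op 21: insert d.com -> 10.0.0.5 (expiry=50+2=52). clock=50
Final clock = 50
Final cache (unexpired): {b.com,d.com} -> size=2

Answer: clock=50 cache_size=2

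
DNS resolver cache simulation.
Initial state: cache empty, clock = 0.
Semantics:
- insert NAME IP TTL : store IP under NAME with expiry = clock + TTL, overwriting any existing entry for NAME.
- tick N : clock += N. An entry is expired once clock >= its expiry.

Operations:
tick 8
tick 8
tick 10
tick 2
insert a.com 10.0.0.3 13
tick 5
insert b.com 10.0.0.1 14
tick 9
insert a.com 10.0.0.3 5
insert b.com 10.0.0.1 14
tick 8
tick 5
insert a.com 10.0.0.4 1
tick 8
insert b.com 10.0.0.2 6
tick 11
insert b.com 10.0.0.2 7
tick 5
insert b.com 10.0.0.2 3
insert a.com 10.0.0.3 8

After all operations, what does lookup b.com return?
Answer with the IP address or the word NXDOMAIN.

Op 1: tick 8 -> clock=8.
Op 2: tick 8 -> clock=16.
Op 3: tick 10 -> clock=26.
Op 4: tick 2 -> clock=28.
Op 5: insert a.com -> 10.0.0.3 (expiry=28+13=41). clock=28
Op 6: tick 5 -> clock=33.
Op 7: insert b.com -> 10.0.0.1 (expiry=33+14=47). clock=33
Op 8: tick 9 -> clock=42. purged={a.com}
Op 9: insert a.com -> 10.0.0.3 (expiry=42+5=47). clock=42
Op 10: insert b.com -> 10.0.0.1 (expiry=42+14=56). clock=42
Op 11: tick 8 -> clock=50. purged={a.com}
Op 12: tick 5 -> clock=55.
Op 13: insert a.com -> 10.0.0.4 (expiry=55+1=56). clock=55
Op 14: tick 8 -> clock=63. purged={a.com,b.com}
Op 15: insert b.com -> 10.0.0.2 (expiry=63+6=69). clock=63
Op 16: tick 11 -> clock=74. purged={b.com}
Op 17: insert b.com -> 10.0.0.2 (expiry=74+7=81). clock=74
Op 18: tick 5 -> clock=79.
Op 19: insert b.com -> 10.0.0.2 (expiry=79+3=82). clock=79
Op 20: insert a.com -> 10.0.0.3 (expiry=79+8=87). clock=79
lookup b.com: present, ip=10.0.0.2 expiry=82 > clock=79

Answer: 10.0.0.2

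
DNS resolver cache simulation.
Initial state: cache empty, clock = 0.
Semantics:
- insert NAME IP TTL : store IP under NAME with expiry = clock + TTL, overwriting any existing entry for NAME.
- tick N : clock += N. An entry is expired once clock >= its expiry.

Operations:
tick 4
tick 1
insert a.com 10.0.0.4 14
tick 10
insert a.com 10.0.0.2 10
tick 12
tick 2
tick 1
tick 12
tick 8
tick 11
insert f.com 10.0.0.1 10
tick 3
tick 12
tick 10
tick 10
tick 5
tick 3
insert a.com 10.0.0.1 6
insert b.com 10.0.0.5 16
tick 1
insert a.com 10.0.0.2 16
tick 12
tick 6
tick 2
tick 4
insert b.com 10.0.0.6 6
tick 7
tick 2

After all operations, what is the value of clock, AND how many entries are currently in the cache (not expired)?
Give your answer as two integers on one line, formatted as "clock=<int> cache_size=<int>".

Op 1: tick 4 -> clock=4.
Op 2: tick 1 -> clock=5.
Op 3: insert a.com -> 10.0.0.4 (expiry=5+14=19). clock=5
Op 4: tick 10 -> clock=15.
Op 5: insert a.com -> 10.0.0.2 (expiry=15+10=25). clock=15
Op 6: tick 12 -> clock=27. purged={a.com}
Op 7: tick 2 -> clock=29.
Op 8: tick 1 -> clock=30.
Op 9: tick 12 -> clock=42.
Op 10: tick 8 -> clock=50.
Op 11: tick 11 -> clock=61.
Op 12: insert f.com -> 10.0.0.1 (expiry=61+10=71). clock=61
Op 13: tick 3 -> clock=64.
Op 14: tick 12 -> clock=76. purged={f.com}
Op 15: tick 10 -> clock=86.
Op 16: tick 10 -> clock=96.
Op 17: tick 5 -> clock=101.
Op 18: tick 3 -> clock=104.
Op 19: insert a.com -> 10.0.0.1 (expiry=104+6=110). clock=104
Op 20: insert b.com -> 10.0.0.5 (expiry=104+16=120). clock=104
Op 21: tick 1 -> clock=105.
Op 22: insert a.com -> 10.0.0.2 (expiry=105+16=121). clock=105
Op 23: tick 12 -> clock=117.
Op 24: tick 6 -> clock=123. purged={a.com,b.com}
Op 25: tick 2 -> clock=125.
Op 26: tick 4 -> clock=129.
Op 27: insert b.com -> 10.0.0.6 (expiry=129+6=135). clock=129
Op 28: tick 7 -> clock=136. purged={b.com}
Op 29: tick 2 -> clock=138.
Final clock = 138
Final cache (unexpired): {} -> size=0

Answer: clock=138 cache_size=0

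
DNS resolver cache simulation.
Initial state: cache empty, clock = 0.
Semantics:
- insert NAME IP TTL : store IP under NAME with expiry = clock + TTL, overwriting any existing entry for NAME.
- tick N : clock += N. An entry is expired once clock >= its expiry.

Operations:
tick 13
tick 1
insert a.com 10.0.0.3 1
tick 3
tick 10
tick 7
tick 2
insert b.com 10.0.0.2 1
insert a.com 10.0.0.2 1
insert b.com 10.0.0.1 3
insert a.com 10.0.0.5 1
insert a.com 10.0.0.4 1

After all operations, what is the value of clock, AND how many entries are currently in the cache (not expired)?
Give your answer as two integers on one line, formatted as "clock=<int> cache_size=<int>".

Answer: clock=36 cache_size=2

Derivation:
Op 1: tick 13 -> clock=13.
Op 2: tick 1 -> clock=14.
Op 3: insert a.com -> 10.0.0.3 (expiry=14+1=15). clock=14
Op 4: tick 3 -> clock=17. purged={a.com}
Op 5: tick 10 -> clock=27.
Op 6: tick 7 -> clock=34.
Op 7: tick 2 -> clock=36.
Op 8: insert b.com -> 10.0.0.2 (expiry=36+1=37). clock=36
Op 9: insert a.com -> 10.0.0.2 (expiry=36+1=37). clock=36
Op 10: insert b.com -> 10.0.0.1 (expiry=36+3=39). clock=36
Op 11: insert a.com -> 10.0.0.5 (expiry=36+1=37). clock=36
Op 12: insert a.com -> 10.0.0.4 (expiry=36+1=37). clock=36
Final clock = 36
Final cache (unexpired): {a.com,b.com} -> size=2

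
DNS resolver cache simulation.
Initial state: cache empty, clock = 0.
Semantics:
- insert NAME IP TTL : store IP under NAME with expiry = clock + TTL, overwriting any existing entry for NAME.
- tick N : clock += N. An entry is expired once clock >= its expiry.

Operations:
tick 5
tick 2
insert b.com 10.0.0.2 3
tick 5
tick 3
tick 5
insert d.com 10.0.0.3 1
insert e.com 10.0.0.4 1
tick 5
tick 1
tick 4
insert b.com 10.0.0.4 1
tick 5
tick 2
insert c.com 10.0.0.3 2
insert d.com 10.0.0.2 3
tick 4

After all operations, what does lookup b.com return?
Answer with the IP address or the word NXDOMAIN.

Answer: NXDOMAIN

Derivation:
Op 1: tick 5 -> clock=5.
Op 2: tick 2 -> clock=7.
Op 3: insert b.com -> 10.0.0.2 (expiry=7+3=10). clock=7
Op 4: tick 5 -> clock=12. purged={b.com}
Op 5: tick 3 -> clock=15.
Op 6: tick 5 -> clock=20.
Op 7: insert d.com -> 10.0.0.3 (expiry=20+1=21). clock=20
Op 8: insert e.com -> 10.0.0.4 (expiry=20+1=21). clock=20
Op 9: tick 5 -> clock=25. purged={d.com,e.com}
Op 10: tick 1 -> clock=26.
Op 11: tick 4 -> clock=30.
Op 12: insert b.com -> 10.0.0.4 (expiry=30+1=31). clock=30
Op 13: tick 5 -> clock=35. purged={b.com}
Op 14: tick 2 -> clock=37.
Op 15: insert c.com -> 10.0.0.3 (expiry=37+2=39). clock=37
Op 16: insert d.com -> 10.0.0.2 (expiry=37+3=40). clock=37
Op 17: tick 4 -> clock=41. purged={c.com,d.com}
lookup b.com: not in cache (expired or never inserted)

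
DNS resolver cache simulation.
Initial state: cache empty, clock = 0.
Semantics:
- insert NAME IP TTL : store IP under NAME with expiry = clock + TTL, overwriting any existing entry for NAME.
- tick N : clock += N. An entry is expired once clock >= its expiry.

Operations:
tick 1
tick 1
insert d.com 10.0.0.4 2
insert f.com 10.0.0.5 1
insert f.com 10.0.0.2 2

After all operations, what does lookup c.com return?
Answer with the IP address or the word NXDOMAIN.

Op 1: tick 1 -> clock=1.
Op 2: tick 1 -> clock=2.
Op 3: insert d.com -> 10.0.0.4 (expiry=2+2=4). clock=2
Op 4: insert f.com -> 10.0.0.5 (expiry=2+1=3). clock=2
Op 5: insert f.com -> 10.0.0.2 (expiry=2+2=4). clock=2
lookup c.com: not in cache (expired or never inserted)

Answer: NXDOMAIN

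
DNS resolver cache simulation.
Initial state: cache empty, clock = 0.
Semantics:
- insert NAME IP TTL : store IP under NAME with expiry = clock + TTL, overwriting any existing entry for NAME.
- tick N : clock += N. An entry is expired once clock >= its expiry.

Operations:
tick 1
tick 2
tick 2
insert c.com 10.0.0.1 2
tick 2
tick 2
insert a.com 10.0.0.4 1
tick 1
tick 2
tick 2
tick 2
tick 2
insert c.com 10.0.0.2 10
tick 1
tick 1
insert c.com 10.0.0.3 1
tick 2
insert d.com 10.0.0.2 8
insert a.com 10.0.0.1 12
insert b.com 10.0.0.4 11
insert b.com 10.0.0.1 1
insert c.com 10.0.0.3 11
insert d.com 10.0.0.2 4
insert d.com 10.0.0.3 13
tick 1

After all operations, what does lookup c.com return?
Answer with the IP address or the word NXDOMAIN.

Answer: 10.0.0.3

Derivation:
Op 1: tick 1 -> clock=1.
Op 2: tick 2 -> clock=3.
Op 3: tick 2 -> clock=5.
Op 4: insert c.com -> 10.0.0.1 (expiry=5+2=7). clock=5
Op 5: tick 2 -> clock=7. purged={c.com}
Op 6: tick 2 -> clock=9.
Op 7: insert a.com -> 10.0.0.4 (expiry=9+1=10). clock=9
Op 8: tick 1 -> clock=10. purged={a.com}
Op 9: tick 2 -> clock=12.
Op 10: tick 2 -> clock=14.
Op 11: tick 2 -> clock=16.
Op 12: tick 2 -> clock=18.
Op 13: insert c.com -> 10.0.0.2 (expiry=18+10=28). clock=18
Op 14: tick 1 -> clock=19.
Op 15: tick 1 -> clock=20.
Op 16: insert c.com -> 10.0.0.3 (expiry=20+1=21). clock=20
Op 17: tick 2 -> clock=22. purged={c.com}
Op 18: insert d.com -> 10.0.0.2 (expiry=22+8=30). clock=22
Op 19: insert a.com -> 10.0.0.1 (expiry=22+12=34). clock=22
Op 20: insert b.com -> 10.0.0.4 (expiry=22+11=33). clock=22
Op 21: insert b.com -> 10.0.0.1 (expiry=22+1=23). clock=22
Op 22: insert c.com -> 10.0.0.3 (expiry=22+11=33). clock=22
Op 23: insert d.com -> 10.0.0.2 (expiry=22+4=26). clock=22
Op 24: insert d.com -> 10.0.0.3 (expiry=22+13=35). clock=22
Op 25: tick 1 -> clock=23. purged={b.com}
lookup c.com: present, ip=10.0.0.3 expiry=33 > clock=23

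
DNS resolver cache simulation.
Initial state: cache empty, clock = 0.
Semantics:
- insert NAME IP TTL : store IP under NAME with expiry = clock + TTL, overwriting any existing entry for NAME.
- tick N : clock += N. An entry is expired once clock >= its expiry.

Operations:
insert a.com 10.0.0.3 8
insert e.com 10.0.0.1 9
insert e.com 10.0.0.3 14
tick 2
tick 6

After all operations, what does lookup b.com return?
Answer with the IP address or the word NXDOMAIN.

Op 1: insert a.com -> 10.0.0.3 (expiry=0+8=8). clock=0
Op 2: insert e.com -> 10.0.0.1 (expiry=0+9=9). clock=0
Op 3: insert e.com -> 10.0.0.3 (expiry=0+14=14). clock=0
Op 4: tick 2 -> clock=2.
Op 5: tick 6 -> clock=8. purged={a.com}
lookup b.com: not in cache (expired or never inserted)

Answer: NXDOMAIN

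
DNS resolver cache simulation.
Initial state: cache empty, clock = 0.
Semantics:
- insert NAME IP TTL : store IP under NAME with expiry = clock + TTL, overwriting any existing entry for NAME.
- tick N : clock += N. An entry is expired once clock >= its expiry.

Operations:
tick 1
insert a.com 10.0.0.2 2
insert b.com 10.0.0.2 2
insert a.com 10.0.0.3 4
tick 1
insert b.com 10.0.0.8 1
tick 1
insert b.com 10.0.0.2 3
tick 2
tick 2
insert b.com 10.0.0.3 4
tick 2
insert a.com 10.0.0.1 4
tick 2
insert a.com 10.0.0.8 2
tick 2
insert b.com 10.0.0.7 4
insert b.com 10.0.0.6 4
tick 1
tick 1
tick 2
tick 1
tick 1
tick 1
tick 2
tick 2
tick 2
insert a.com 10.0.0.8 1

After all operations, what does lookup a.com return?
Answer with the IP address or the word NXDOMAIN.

Op 1: tick 1 -> clock=1.
Op 2: insert a.com -> 10.0.0.2 (expiry=1+2=3). clock=1
Op 3: insert b.com -> 10.0.0.2 (expiry=1+2=3). clock=1
Op 4: insert a.com -> 10.0.0.3 (expiry=1+4=5). clock=1
Op 5: tick 1 -> clock=2.
Op 6: insert b.com -> 10.0.0.8 (expiry=2+1=3). clock=2
Op 7: tick 1 -> clock=3. purged={b.com}
Op 8: insert b.com -> 10.0.0.2 (expiry=3+3=6). clock=3
Op 9: tick 2 -> clock=5. purged={a.com}
Op 10: tick 2 -> clock=7. purged={b.com}
Op 11: insert b.com -> 10.0.0.3 (expiry=7+4=11). clock=7
Op 12: tick 2 -> clock=9.
Op 13: insert a.com -> 10.0.0.1 (expiry=9+4=13). clock=9
Op 14: tick 2 -> clock=11. purged={b.com}
Op 15: insert a.com -> 10.0.0.8 (expiry=11+2=13). clock=11
Op 16: tick 2 -> clock=13. purged={a.com}
Op 17: insert b.com -> 10.0.0.7 (expiry=13+4=17). clock=13
Op 18: insert b.com -> 10.0.0.6 (expiry=13+4=17). clock=13
Op 19: tick 1 -> clock=14.
Op 20: tick 1 -> clock=15.
Op 21: tick 2 -> clock=17. purged={b.com}
Op 22: tick 1 -> clock=18.
Op 23: tick 1 -> clock=19.
Op 24: tick 1 -> clock=20.
Op 25: tick 2 -> clock=22.
Op 26: tick 2 -> clock=24.
Op 27: tick 2 -> clock=26.
Op 28: insert a.com -> 10.0.0.8 (expiry=26+1=27). clock=26
lookup a.com: present, ip=10.0.0.8 expiry=27 > clock=26

Answer: 10.0.0.8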